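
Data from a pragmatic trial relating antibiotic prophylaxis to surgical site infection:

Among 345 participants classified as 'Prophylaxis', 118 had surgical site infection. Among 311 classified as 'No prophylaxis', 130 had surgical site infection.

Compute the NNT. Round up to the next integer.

14

Risk in treated group = 118/345 = 0.34203; risk in control = 130/311 = 0.41801.
Absolute risk reduction = 0.41801 − 0.34203 = 0.07598
NNT = 1 / ARR = 1 / 0.07598 = 13.162 → round up → 14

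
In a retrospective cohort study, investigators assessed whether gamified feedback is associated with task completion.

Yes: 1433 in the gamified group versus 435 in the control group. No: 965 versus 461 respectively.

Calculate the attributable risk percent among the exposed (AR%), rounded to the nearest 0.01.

From the description: a = 1433, b = 965, c = 435, d = 461.
Risk in exposed = 1433/2398 = 0.59758; risk in unexposed = 435/896 = 0.48549.
RR = 0.59758/0.48549 = 1.23088
AR% = (RR − 1)/RR × 100 = (1.23088 − 1)/1.23088 × 100 = 18.7573%

18.76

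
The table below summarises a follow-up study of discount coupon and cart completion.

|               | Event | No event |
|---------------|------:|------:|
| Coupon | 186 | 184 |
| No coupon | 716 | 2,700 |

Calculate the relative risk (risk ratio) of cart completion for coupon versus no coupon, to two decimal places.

2.40

Cells: a = 186, b = 184, c = 716, d = 2700.
Risk in exposed = 186/370 = 0.50270; risk in unexposed = 716/3416 = 0.20960.
RR = 0.50270 / 0.20960 = 2.39837
The risk among the exposed is 2.40 times that among the unexposed.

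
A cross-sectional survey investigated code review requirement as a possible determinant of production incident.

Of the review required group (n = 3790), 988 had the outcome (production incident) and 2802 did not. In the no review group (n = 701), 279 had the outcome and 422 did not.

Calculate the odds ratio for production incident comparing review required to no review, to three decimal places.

0.533

From the description: a = 988, b = 2802, c = 279, d = 422.
OR = (a·d)/(b·c) = (988 × 422) / (2802 × 279) = 416936 / 781758 = 0.53333
Exposure is associated with lower odds of production incident (OR = 0.53 < 1).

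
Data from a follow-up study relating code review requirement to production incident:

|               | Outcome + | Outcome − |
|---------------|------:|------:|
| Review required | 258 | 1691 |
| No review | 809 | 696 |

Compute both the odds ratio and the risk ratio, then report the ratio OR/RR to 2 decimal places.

Cells: a = 258, b = 1691, c = 809, d = 696.
OR = (258·696)/(1691·809) = 179568/1368019 = 0.13126
Risk in exposed = 258/1949 = 0.13238; risk in unexposed = 809/1505 = 0.53754; RR = 0.24626
OR/RR = 0.13126 / 0.24626 = 0.53302
The outcome is not rare, so the OR lies further from 1 than the RR.

0.53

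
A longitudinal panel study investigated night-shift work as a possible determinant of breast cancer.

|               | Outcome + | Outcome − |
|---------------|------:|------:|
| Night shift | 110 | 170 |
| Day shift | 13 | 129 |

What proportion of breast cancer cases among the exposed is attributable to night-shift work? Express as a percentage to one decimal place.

76.7

Cells: a = 110, b = 170, c = 13, d = 129.
Risk in exposed = 110/280 = 0.39286; risk in unexposed = 13/142 = 0.09155.
RR = 0.39286/0.09155 = 4.29121
AR% = (RR − 1)/RR × 100 = (4.29121 − 1)/4.29121 × 100 = 76.6965%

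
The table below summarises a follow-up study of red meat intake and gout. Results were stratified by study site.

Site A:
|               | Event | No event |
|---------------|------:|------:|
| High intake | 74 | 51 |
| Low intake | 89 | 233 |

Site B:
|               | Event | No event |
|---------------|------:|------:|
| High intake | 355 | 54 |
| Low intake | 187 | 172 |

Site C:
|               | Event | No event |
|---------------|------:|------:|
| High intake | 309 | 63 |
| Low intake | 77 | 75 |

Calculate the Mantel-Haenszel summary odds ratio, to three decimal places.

4.985

OR_MH = Σ(aᵢdᵢ/nᵢ) / Σ(bᵢcᵢ/nᵢ), where nᵢ is the stratum total.
Stratum 1 (Site A): n = 447; a·d/n = 74·233/447 = 38.5727; b·c/n = 51·89/447 = 10.1544
Stratum 2 (Site B): n = 768; a·d/n = 355·172/768 = 79.5052; b·c/n = 54·187/768 = 13.1484
Stratum 3 (Site C): n = 524; a·d/n = 309·75/524 = 44.2271; b·c/n = 63·77/524 = 9.2576
OR_MH = (38.5727 + 79.5052 + 44.2271) / (10.1544 + 13.1484 + 9.2576) = 162.3050 / 32.5604 = 4.98473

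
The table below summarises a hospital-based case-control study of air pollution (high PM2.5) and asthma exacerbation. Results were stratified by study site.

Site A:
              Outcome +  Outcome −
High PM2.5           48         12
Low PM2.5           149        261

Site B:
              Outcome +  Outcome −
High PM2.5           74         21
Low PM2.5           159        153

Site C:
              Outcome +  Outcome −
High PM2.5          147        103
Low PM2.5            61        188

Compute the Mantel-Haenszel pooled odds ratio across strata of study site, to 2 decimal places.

4.47

OR_MH = Σ(aᵢdᵢ/nᵢ) / Σ(bᵢcᵢ/nᵢ), where nᵢ is the stratum total.
Stratum 1 (Site A): n = 470; a·d/n = 48·261/470 = 26.6553; b·c/n = 12·149/470 = 3.8043
Stratum 2 (Site B): n = 407; a·d/n = 74·153/407 = 27.8182; b·c/n = 21·159/407 = 8.2039
Stratum 3 (Site C): n = 499; a·d/n = 147·188/499 = 55.3828; b·c/n = 103·61/499 = 12.5912
OR_MH = (26.6553 + 27.8182 + 55.3828) / (3.8043 + 8.2039 + 12.5912) = 109.8563 / 24.5994 = 4.46582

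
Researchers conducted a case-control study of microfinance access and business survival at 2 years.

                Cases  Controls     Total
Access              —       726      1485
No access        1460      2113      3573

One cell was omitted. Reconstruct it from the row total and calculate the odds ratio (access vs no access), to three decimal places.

The missing cell is in the exposed row: 1485 − 726 = 759.
So a = 759, b = 726, c = 1460, d = 2113.
OR = (a·d)/(b·c) = (759 × 2113) / (726 × 1460) = 1603767 / 1059960 = 1.51304

1.513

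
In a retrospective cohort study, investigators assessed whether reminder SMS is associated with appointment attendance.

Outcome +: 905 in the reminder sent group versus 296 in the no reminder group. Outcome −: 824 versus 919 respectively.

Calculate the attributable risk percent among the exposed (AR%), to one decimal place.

53.5

From the description: a = 905, b = 824, c = 296, d = 919.
Risk in exposed = 905/1729 = 0.52342; risk in unexposed = 296/1215 = 0.24362.
RR = 0.52342/0.24362 = 2.14851
AR% = (RR − 1)/RR × 100 = (2.14851 − 1)/2.14851 × 100 = 53.4562%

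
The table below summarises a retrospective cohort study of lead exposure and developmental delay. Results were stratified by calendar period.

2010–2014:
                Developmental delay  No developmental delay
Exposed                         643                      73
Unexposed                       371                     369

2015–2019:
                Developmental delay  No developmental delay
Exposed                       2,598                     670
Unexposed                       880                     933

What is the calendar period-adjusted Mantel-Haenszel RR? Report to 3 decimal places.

1.675

RR_MH = Σ(aᵢ·n₀ᵢ/nᵢ) / Σ(cᵢ·n₁ᵢ/nᵢ), with n₁ᵢ = aᵢ+bᵢ (exposed), n₀ᵢ = cᵢ+dᵢ (unexposed), nᵢ = n₁ᵢ+n₀ᵢ.
Stratum 1 (2010–2014): n₁ = 716, n₀ = 740, n = 1456; a·n₀/n = 643·740/1456 = 326.7995; c·n₁/n = 371·716/1456 = 182.4423
Stratum 2 (2015–2019): n₁ = 3268, n₀ = 1813, n = 5081; a·n₀/n = 2598·1813/5081 = 927.0171; c·n₁/n = 880·3268/5081 = 565.9988
RR_MH = (326.7995 + 927.0171) / (182.4423 + 565.9988) = 1253.8166 / 748.4411 = 1.67524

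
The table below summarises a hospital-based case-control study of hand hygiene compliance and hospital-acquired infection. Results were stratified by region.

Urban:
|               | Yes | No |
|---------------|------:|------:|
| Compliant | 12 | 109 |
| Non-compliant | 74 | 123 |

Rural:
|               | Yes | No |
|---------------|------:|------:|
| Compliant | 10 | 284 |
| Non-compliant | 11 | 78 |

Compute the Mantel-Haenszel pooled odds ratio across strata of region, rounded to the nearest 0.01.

OR_MH = Σ(aᵢdᵢ/nᵢ) / Σ(bᵢcᵢ/nᵢ), where nᵢ is the stratum total.
Stratum 1 (Urban): n = 318; a·d/n = 12·123/318 = 4.6415; b·c/n = 109·74/318 = 25.3648
Stratum 2 (Rural): n = 383; a·d/n = 10·78/383 = 2.0366; b·c/n = 284·11/383 = 8.1567
OR_MH = (4.6415 + 2.0366) / (25.3648 + 8.1567) = 6.6781 / 33.5214 = 0.19922

0.20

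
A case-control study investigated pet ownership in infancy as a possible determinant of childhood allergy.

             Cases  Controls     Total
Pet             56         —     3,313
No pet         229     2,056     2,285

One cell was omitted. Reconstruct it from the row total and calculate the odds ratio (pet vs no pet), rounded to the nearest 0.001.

The missing cell is in the exposed row: 3313 − 56 = 3257.
So a = 56, b = 3257, c = 229, d = 2056.
OR = (a·d)/(b·c) = (56 × 2056) / (3257 × 229) = 115136 / 745853 = 0.15437

0.154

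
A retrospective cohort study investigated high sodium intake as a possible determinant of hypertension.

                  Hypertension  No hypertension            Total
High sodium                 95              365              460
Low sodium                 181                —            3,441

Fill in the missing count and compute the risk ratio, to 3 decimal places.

3.926

The missing cell is in the unexposed row: 3441 − 181 = 3260.
So a = 95, b = 365, c = 181, d = 3260.
RR = [a/(a+b)] / [c/(c+d)] = (95/460) / (181/3441) = 0.20652/0.05260 = 3.92620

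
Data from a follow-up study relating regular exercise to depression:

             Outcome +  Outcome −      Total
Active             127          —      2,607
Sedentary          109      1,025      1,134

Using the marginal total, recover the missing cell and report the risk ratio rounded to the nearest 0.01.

The missing cell is in the exposed row: 2607 − 127 = 2480.
So a = 127, b = 2480, c = 109, d = 1025.
RR = [a/(a+b)] / [c/(c+d)] = (127/2607) / (109/1134) = 0.04871/0.09612 = 0.50681

0.51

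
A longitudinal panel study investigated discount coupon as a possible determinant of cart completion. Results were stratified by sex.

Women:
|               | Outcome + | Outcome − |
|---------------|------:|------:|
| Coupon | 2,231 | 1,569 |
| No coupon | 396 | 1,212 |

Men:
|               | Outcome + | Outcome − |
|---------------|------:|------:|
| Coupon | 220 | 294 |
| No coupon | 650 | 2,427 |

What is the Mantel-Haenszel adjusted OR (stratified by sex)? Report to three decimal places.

OR_MH = Σ(aᵢdᵢ/nᵢ) / Σ(bᵢcᵢ/nᵢ), where nᵢ is the stratum total.
Stratum 1 (Women): n = 5408; a·d/n = 2231·1212/5408 = 499.9948; b·c/n = 1569·396/5408 = 114.8898
Stratum 2 (Men): n = 3591; a·d/n = 220·2427/3591 = 148.6884; b·c/n = 294·650/3591 = 53.2164
OR_MH = (499.9948 + 148.6884) / (114.8898 + 53.2164) = 648.6832 / 168.1062 = 3.85877

3.859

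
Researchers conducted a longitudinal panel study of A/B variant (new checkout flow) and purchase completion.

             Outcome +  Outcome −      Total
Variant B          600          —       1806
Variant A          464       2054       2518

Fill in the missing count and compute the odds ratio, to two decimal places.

2.20

The missing cell is in the exposed row: 1806 − 600 = 1206.
So a = 600, b = 1206, c = 464, d = 2054.
OR = (a·d)/(b·c) = (600 × 2054) / (1206 × 464) = 1232400 / 559584 = 2.20235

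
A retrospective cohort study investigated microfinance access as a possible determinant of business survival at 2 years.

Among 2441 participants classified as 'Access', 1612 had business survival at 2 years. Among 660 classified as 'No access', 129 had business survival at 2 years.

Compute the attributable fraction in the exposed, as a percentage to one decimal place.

70.4

From the description: a = 1612, b = 829, c = 129, d = 531.
Risk in exposed = 1612/2441 = 0.66039; risk in unexposed = 129/660 = 0.19545.
RR = 0.66039/0.19545 = 3.37871
AR% = (RR − 1)/RR × 100 = (3.37871 − 1)/3.37871 × 100 = 70.4029%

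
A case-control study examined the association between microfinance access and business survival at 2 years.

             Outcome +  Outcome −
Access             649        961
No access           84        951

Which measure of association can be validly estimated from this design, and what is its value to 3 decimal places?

Cells: a = 649, b = 961, c = 84, d = 951.
This is a case-control study: participants were sampled on outcome status, so risks in the source population cannot be estimated directly — relative risk is not valid here. The odds ratio is the appropriate measure.
OR = (a·d)/(b·c) = (649 × 951) / (961 × 84) = 617199 / 80724 = 7.64579

7.646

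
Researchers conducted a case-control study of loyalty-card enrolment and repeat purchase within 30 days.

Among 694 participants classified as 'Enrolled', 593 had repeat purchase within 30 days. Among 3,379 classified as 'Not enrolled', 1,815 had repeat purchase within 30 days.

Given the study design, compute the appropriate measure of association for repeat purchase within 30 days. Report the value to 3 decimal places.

From the description: a = 593, b = 101, c = 1815, d = 1564.
This is a case-control study: participants were sampled on outcome status, so risks in the source population cannot be estimated directly — relative risk is not valid here. The odds ratio is the appropriate measure.
OR = (a·d)/(b·c) = (593 × 1564) / (101 × 1815) = 927452 / 183315 = 5.05934

5.059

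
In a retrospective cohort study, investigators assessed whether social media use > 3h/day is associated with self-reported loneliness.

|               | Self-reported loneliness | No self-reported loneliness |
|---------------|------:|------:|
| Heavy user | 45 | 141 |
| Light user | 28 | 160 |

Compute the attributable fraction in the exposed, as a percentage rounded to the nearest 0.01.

Cells: a = 45, b = 141, c = 28, d = 160.
Risk in exposed = 45/186 = 0.24194; risk in unexposed = 28/188 = 0.14894.
RR = 0.24194/0.14894 = 1.62442
AR% = (RR − 1)/RR × 100 = (1.62442 − 1)/1.62442 × 100 = 38.4397%

38.44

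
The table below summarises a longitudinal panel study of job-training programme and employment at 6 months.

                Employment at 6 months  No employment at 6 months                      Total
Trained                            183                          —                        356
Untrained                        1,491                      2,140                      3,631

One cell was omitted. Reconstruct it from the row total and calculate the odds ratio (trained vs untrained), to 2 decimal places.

The missing cell is in the exposed row: 356 − 183 = 173.
So a = 183, b = 173, c = 1491, d = 2140.
OR = (a·d)/(b·c) = (183 × 2140) / (173 × 1491) = 391620 / 257943 = 1.51824

1.52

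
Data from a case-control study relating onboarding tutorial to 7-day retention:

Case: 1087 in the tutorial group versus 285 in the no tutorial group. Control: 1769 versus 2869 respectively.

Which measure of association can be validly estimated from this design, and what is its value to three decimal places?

6.186

From the description: a = 1087, b = 1769, c = 285, d = 2869.
This is a case-control study: participants were sampled on outcome status, so risks in the source population cannot be estimated directly — relative risk is not valid here. The odds ratio is the appropriate measure.
OR = (a·d)/(b·c) = (1087 × 2869) / (1769 × 285) = 3118603 / 504165 = 6.18568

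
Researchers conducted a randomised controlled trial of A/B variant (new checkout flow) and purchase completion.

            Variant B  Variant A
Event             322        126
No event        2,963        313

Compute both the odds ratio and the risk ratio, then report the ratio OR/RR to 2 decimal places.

Reading the table with exposure as columns: a = 322 (Variant B, case), b = 2963 (Variant B, non-case), c = 126 (Variant A, case), d = 313.
OR = (322·313)/(2963·126) = 100786/373338 = 0.26996
Risk in exposed = 322/3285 = 0.09802; risk in unexposed = 126/439 = 0.28702; RR = 0.34152
OR/RR = 0.26996 / 0.34152 = 0.79047
The outcome is not rare, so the OR lies further from 1 than the RR.

0.79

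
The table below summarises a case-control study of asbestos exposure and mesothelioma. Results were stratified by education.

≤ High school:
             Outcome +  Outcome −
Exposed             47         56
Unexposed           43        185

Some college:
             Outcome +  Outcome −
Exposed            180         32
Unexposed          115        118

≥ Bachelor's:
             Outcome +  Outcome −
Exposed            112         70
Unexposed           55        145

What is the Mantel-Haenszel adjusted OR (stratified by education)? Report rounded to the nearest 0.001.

OR_MH = Σ(aᵢdᵢ/nᵢ) / Σ(bᵢcᵢ/nᵢ), where nᵢ is the stratum total.
Stratum 1 (≤ High school): n = 331; a·d/n = 47·185/331 = 26.2689; b·c/n = 56·43/331 = 7.2749
Stratum 2 (Some college): n = 445; a·d/n = 180·118/445 = 47.7303; b·c/n = 32·115/445 = 8.2697
Stratum 3 (≥ Bachelor's): n = 382; a·d/n = 112·145/382 = 42.5131; b·c/n = 70·55/382 = 10.0785
OR_MH = (26.2689 + 47.7303 + 42.5131) / (7.2749 + 8.2697 + 10.0785) = 116.5123 / 25.6231 = 4.54716

4.547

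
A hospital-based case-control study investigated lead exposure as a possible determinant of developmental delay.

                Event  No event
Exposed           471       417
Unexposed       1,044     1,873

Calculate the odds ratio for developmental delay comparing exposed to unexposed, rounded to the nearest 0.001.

Cells: a = 471, b = 417, c = 1044, d = 1873.
OR = (a·d)/(b·c) = (471 × 1873) / (417 × 1044) = 882183 / 435348 = 2.02639
The odds of developmental delay are about 2.03 times as high in the exposed group.

2.026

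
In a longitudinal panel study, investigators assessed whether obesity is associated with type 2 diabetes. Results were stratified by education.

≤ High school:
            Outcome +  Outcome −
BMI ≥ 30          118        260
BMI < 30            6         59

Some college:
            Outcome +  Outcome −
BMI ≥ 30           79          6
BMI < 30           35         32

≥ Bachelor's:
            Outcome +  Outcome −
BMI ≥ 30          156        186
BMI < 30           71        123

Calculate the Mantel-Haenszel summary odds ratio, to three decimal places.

2.307

OR_MH = Σ(aᵢdᵢ/nᵢ) / Σ(bᵢcᵢ/nᵢ), where nᵢ is the stratum total.
Stratum 1 (≤ High school): n = 443; a·d/n = 118·59/443 = 15.7156; b·c/n = 260·6/443 = 3.5214
Stratum 2 (Some college): n = 152; a·d/n = 79·32/152 = 16.6316; b·c/n = 6·35/152 = 1.3816
Stratum 3 (≥ Bachelor's): n = 536; a·d/n = 156·123/536 = 35.7985; b·c/n = 186·71/536 = 24.6381
OR_MH = (15.7156 + 16.6316 + 35.7985) / (3.5214 + 1.3816 + 24.6381) = 68.1457 / 29.5411 = 2.30681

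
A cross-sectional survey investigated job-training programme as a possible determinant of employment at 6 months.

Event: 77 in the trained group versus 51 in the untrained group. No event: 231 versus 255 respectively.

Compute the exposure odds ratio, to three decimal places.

1.667

From the description: a = 77, b = 231, c = 51, d = 255.
OR = (a·d)/(b·c) = (77 × 255) / (231 × 51) = 19635 / 11781 = 1.66667
The odds of employment at 6 months are about 1.67 times as high in the trained group.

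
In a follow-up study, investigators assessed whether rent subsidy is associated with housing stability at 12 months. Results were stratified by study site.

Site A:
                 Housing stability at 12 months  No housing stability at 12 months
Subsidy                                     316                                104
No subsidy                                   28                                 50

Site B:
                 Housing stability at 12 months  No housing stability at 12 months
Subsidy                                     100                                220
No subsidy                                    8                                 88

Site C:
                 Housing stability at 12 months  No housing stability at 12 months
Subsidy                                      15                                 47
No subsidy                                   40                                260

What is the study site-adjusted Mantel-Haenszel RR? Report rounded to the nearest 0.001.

RR_MH = Σ(aᵢ·n₀ᵢ/nᵢ) / Σ(cᵢ·n₁ᵢ/nᵢ), with n₁ᵢ = aᵢ+bᵢ (exposed), n₀ᵢ = cᵢ+dᵢ (unexposed), nᵢ = n₁ᵢ+n₀ᵢ.
Stratum 1 (Site A): n₁ = 420, n₀ = 78, n = 498; a·n₀/n = 316·78/498 = 49.4940; c·n₁/n = 28·420/498 = 23.6145
Stratum 2 (Site B): n₁ = 320, n₀ = 96, n = 416; a·n₀/n = 100·96/416 = 23.0769; c·n₁/n = 8·320/416 = 6.1538
Stratum 3 (Site C): n₁ = 62, n₀ = 300, n = 362; a·n₀/n = 15·300/362 = 12.4309; c·n₁/n = 40·62/362 = 6.8508
RR_MH = (49.4940 + 23.0769 + 12.4309) / (23.6145 + 6.1538 + 6.8508) = 85.0018 / 36.6191 = 2.32124

2.321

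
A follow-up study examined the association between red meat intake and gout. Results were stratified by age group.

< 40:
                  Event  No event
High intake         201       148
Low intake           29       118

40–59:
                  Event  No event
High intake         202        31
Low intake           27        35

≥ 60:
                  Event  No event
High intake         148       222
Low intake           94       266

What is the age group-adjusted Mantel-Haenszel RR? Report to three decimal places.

1.958

RR_MH = Σ(aᵢ·n₀ᵢ/nᵢ) / Σ(cᵢ·n₁ᵢ/nᵢ), with n₁ᵢ = aᵢ+bᵢ (exposed), n₀ᵢ = cᵢ+dᵢ (unexposed), nᵢ = n₁ᵢ+n₀ᵢ.
Stratum 1 (< 40): n₁ = 349, n₀ = 147, n = 496; a·n₀/n = 201·147/496 = 59.5706; c·n₁/n = 29·349/496 = 20.4052
Stratum 2 (40–59): n₁ = 233, n₀ = 62, n = 295; a·n₀/n = 202·62/295 = 42.4542; c·n₁/n = 27·233/295 = 21.3254
Stratum 3 (≥ 60): n₁ = 370, n₀ = 360, n = 730; a·n₀/n = 148·360/730 = 72.9863; c·n₁/n = 94·370/730 = 47.6438
RR_MH = (59.5706 + 42.4542 + 72.9863) / (20.4052 + 21.3254 + 47.6438) = 175.0111 / 89.3745 = 1.95818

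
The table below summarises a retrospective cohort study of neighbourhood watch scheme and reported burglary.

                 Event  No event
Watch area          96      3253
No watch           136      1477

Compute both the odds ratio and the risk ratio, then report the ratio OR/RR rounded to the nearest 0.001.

Cells: a = 96, b = 3253, c = 136, d = 1477.
OR = (96·1477)/(3253·136) = 141792/442408 = 0.32050
Risk in exposed = 96/3349 = 0.02867; risk in unexposed = 136/1613 = 0.08431; RR = 0.33998
OR/RR = 0.32050 / 0.33998 = 0.94271
The outcome is rare in both groups, so OR ≈ RR (ratio near 1).

0.943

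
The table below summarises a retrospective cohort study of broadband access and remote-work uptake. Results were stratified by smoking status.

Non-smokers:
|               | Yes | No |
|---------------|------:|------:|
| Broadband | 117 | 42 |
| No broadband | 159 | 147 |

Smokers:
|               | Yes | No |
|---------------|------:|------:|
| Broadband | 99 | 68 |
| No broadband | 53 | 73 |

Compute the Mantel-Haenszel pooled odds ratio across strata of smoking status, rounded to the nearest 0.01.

OR_MH = Σ(aᵢdᵢ/nᵢ) / Σ(bᵢcᵢ/nᵢ), where nᵢ is the stratum total.
Stratum 1 (Non-smokers): n = 465; a·d/n = 117·147/465 = 36.9871; b·c/n = 42·159/465 = 14.3613
Stratum 2 (Smokers): n = 293; a·d/n = 99·73/293 = 24.6655; b·c/n = 68·53/293 = 12.3003
OR_MH = (36.9871 + 24.6655) / (14.3613 + 12.3003) = 61.6526 / 26.6616 = 2.31241

2.31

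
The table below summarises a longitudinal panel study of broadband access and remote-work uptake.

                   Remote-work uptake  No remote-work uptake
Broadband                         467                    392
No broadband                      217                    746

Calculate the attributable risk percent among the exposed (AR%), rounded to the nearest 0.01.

58.55

Cells: a = 467, b = 392, c = 217, d = 746.
Risk in exposed = 467/859 = 0.54366; risk in unexposed = 217/963 = 0.22534.
RR = 0.54366/0.22534 = 2.41263
AR% = (RR − 1)/RR × 100 = (2.41263 − 1)/2.41263 × 100 = 58.5514%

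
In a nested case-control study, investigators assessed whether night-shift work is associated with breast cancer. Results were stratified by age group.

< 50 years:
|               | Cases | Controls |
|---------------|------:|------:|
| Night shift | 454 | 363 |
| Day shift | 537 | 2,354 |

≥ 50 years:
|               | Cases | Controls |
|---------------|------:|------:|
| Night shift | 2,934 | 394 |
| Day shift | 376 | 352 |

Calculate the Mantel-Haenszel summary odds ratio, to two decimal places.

6.09

OR_MH = Σ(aᵢdᵢ/nᵢ) / Σ(bᵢcᵢ/nᵢ), where nᵢ is the stratum total.
Stratum 1 (< 50 years): n = 3708; a·d/n = 454·2354/3708 = 288.2190; b·c/n = 363·537/3708 = 52.5704
Stratum 2 (≥ 50 years): n = 4056; a·d/n = 2934·352/4056 = 254.6272; b·c/n = 394·376/4056 = 36.5247
OR_MH = (288.2190 + 254.6272) / (52.5704 + 36.5247) = 542.8462 / 89.0950 = 6.09289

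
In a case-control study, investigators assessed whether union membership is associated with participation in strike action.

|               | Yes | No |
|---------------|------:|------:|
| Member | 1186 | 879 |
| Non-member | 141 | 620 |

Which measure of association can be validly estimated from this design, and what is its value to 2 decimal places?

5.93

Cells: a = 1186, b = 879, c = 141, d = 620.
This is a case-control study: participants were sampled on outcome status, so risks in the source population cannot be estimated directly — relative risk is not valid here. The odds ratio is the appropriate measure.
OR = (a·d)/(b·c) = (1186 × 620) / (879 × 141) = 735320 / 123939 = 5.93292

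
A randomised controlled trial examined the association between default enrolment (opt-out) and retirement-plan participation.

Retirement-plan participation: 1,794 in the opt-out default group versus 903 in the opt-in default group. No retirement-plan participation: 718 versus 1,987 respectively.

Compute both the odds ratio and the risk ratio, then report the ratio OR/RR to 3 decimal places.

2.405

From the description: a = 1794, b = 718, c = 903, d = 1987.
OR = (1794·1987)/(718·903) = 3564678/648354 = 5.49804
Risk in exposed = 1794/2512 = 0.71417; risk in unexposed = 903/2890 = 0.31246; RR = 2.28567
OR/RR = 5.49804 / 2.28567 = 2.40544
The outcome is not rare, so the OR lies further from 1 than the RR.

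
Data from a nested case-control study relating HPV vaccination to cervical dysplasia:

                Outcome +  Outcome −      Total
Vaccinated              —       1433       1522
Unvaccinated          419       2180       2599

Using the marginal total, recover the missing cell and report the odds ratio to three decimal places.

The missing cell is in the exposed row: 1522 − 1433 = 89.
So a = 89, b = 1433, c = 419, d = 2180.
OR = (a·d)/(b·c) = (89 × 2180) / (1433 × 419) = 194020 / 600427 = 0.32314

0.323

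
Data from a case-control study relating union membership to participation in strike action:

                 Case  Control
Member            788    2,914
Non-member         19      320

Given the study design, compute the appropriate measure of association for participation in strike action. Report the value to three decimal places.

Cells: a = 788, b = 2914, c = 19, d = 320.
This is a case-control study: participants were sampled on outcome status, so risks in the source population cannot be estimated directly — relative risk is not valid here. The odds ratio is the appropriate measure.
OR = (a·d)/(b·c) = (788 × 320) / (2914 × 19) = 252160 / 55366 = 4.55442

4.554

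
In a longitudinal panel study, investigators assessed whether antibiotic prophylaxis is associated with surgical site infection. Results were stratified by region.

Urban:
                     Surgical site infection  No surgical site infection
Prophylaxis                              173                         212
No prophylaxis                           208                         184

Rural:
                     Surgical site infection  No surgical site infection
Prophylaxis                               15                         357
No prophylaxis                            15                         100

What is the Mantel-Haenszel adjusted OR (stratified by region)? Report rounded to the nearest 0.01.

OR_MH = Σ(aᵢdᵢ/nᵢ) / Σ(bᵢcᵢ/nᵢ), where nᵢ is the stratum total.
Stratum 1 (Urban): n = 777; a·d/n = 173·184/777 = 40.9678; b·c/n = 212·208/777 = 56.7516
Stratum 2 (Rural): n = 487; a·d/n = 15·100/487 = 3.0801; b·c/n = 357·15/487 = 10.9959
OR_MH = (40.9678 + 3.0801) / (56.7516 + 10.9959) = 44.0479 / 67.7475 = 0.65018

0.65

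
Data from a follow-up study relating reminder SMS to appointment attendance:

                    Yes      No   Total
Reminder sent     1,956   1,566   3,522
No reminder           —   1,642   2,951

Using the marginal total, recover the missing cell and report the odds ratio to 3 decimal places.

The missing cell is in the unexposed row: 2951 − 1642 = 1309.
So a = 1956, b = 1566, c = 1309, d = 1642.
OR = (a·d)/(b·c) = (1956 × 1642) / (1566 × 1309) = 3211752 / 2049894 = 1.56679

1.567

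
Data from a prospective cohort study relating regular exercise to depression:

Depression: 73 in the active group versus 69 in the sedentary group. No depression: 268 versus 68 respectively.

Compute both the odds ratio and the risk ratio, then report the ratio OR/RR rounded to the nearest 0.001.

From the description: a = 73, b = 268, c = 69, d = 68.
OR = (73·68)/(268·69) = 4964/18492 = 0.26844
Risk in exposed = 73/341 = 0.21408; risk in unexposed = 69/137 = 0.50365; RR = 0.42505
OR/RR = 0.26844 / 0.42505 = 0.63155
The outcome is not rare, so the OR lies further from 1 than the RR.

0.632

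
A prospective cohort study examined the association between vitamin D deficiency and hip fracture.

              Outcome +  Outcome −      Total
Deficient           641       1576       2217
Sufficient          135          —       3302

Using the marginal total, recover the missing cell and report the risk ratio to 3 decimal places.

The missing cell is in the unexposed row: 3302 − 135 = 3167.
So a = 641, b = 1576, c = 135, d = 3167.
RR = [a/(a+b)] / [c/(c+d)] = (641/2217) / (135/3302) = 0.28913/0.04088 = 7.07189

7.072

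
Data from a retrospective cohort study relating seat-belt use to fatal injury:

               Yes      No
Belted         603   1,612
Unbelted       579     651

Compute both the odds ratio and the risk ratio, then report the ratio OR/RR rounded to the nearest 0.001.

Cells: a = 603, b = 1612, c = 579, d = 651.
OR = (603·651)/(1612·579) = 392553/933348 = 0.42059
Risk in exposed = 603/2215 = 0.27223; risk in unexposed = 579/1230 = 0.47073; RR = 0.57832
OR/RR = 0.42059 / 0.57832 = 0.72725
The outcome is not rare, so the OR lies further from 1 than the RR.

0.727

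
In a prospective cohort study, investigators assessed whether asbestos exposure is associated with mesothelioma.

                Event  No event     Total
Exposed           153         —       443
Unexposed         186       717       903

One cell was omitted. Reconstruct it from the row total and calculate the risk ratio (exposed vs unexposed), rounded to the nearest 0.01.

1.68

The missing cell is in the exposed row: 443 − 153 = 290.
So a = 153, b = 290, c = 186, d = 717.
RR = [a/(a+b)] / [c/(c+d)] = (153/443) / (186/903) = 0.34537/0.20598 = 1.67673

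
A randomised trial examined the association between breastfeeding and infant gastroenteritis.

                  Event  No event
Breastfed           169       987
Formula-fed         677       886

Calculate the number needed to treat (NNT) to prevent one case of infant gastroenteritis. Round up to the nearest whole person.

4

Risk in treated group = 169/1156 = 0.14619; risk in control = 677/1563 = 0.43314.
Absolute risk reduction = 0.43314 − 0.14619 = 0.28695
NNT = 1 / ARR = 1 / 0.28695 = 3.485 → round up → 4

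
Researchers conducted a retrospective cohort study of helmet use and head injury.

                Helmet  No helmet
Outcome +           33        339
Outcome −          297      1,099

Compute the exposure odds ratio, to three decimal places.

0.360

Reading the table with exposure as columns: a = 33 (Helmet, case), b = 297 (Helmet, non-case), c = 339 (No helmet, case), d = 1099.
OR = (a·d)/(b·c) = (33 × 1099) / (297 × 339) = 36267 / 100683 = 0.36021
Exposure is associated with lower odds of head injury (OR = 0.36 < 1).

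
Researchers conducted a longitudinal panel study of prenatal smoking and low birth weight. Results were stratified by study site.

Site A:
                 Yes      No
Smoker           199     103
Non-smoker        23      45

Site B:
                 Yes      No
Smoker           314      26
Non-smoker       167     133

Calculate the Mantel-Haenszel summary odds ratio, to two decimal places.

OR_MH = Σ(aᵢdᵢ/nᵢ) / Σ(bᵢcᵢ/nᵢ), where nᵢ is the stratum total.
Stratum 1 (Site A): n = 370; a·d/n = 199·45/370 = 24.2027; b·c/n = 103·23/370 = 6.4027
Stratum 2 (Site B): n = 640; a·d/n = 314·133/640 = 65.2531; b·c/n = 26·167/640 = 6.7844
OR_MH = (24.2027 + 65.2531) / (6.4027 + 6.7844) = 89.4558 / 13.1871 = 6.78360

6.78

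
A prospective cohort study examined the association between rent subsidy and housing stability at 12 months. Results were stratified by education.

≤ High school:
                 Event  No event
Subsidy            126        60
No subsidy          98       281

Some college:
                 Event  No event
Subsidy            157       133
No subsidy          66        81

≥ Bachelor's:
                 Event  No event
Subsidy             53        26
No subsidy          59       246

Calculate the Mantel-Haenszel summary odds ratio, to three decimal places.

3.645

OR_MH = Σ(aᵢdᵢ/nᵢ) / Σ(bᵢcᵢ/nᵢ), where nᵢ is the stratum total.
Stratum 1 (≤ High school): n = 565; a·d/n = 126·281/565 = 62.6655; b·c/n = 60·98/565 = 10.4071
Stratum 2 (Some college): n = 437; a·d/n = 157·81/437 = 29.1007; b·c/n = 133·66/437 = 20.0870
Stratum 3 (≥ Bachelor's): n = 384; a·d/n = 53·246/384 = 33.9531; b·c/n = 26·59/384 = 3.9948
OR_MH = (62.6655 + 29.1007 + 33.9531) / (10.4071 + 20.0870 + 3.9948) = 125.7193 / 34.4888 = 3.64522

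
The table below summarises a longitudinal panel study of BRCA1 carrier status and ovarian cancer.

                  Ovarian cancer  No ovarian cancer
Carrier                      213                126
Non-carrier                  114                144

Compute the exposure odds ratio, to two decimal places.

Cells: a = 213, b = 126, c = 114, d = 144.
OR = (a·d)/(b·c) = (213 × 144) / (126 × 114) = 30672 / 14364 = 2.13534
The odds of ovarian cancer are about 2.14 times as high in the carrier group.

2.14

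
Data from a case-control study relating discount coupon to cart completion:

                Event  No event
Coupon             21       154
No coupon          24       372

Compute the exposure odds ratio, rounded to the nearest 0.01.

Cells: a = 21, b = 154, c = 24, d = 372.
OR = (a·d)/(b·c) = (21 × 372) / (154 × 24) = 7812 / 3696 = 2.11364
The odds of cart completion are about 2.11 times as high in the coupon group.

2.11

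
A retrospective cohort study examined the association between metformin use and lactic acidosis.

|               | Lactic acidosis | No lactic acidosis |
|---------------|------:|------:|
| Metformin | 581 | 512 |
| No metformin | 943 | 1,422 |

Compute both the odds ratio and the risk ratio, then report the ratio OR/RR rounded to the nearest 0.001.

Cells: a = 581, b = 512, c = 943, d = 1422.
OR = (581·1422)/(512·943) = 826182/482816 = 1.71117
Risk in exposed = 581/1093 = 0.53156; risk in unexposed = 943/2365 = 0.39873; RR = 1.33314
OR/RR = 1.71117 / 1.33314 = 1.28357
The outcome is not rare, so the OR lies further from 1 than the RR.

1.284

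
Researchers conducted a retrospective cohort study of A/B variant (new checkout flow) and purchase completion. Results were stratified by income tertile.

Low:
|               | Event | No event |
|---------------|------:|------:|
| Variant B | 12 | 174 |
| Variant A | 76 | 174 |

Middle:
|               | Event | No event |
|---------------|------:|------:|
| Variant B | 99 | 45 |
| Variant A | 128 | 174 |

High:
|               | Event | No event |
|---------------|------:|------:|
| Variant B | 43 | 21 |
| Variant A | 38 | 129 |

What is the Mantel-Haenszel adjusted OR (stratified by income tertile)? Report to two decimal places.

1.44

OR_MH = Σ(aᵢdᵢ/nᵢ) / Σ(bᵢcᵢ/nᵢ), where nᵢ is the stratum total.
Stratum 1 (Low): n = 436; a·d/n = 12·174/436 = 4.7890; b·c/n = 174·76/436 = 30.3303
Stratum 2 (Middle): n = 446; a·d/n = 99·174/446 = 38.6233; b·c/n = 45·128/446 = 12.9148
Stratum 3 (High): n = 231; a·d/n = 43·129/231 = 24.0130; b·c/n = 21·38/231 = 3.4545
OR_MH = (4.7890 + 38.6233 + 24.0130) / (30.3303 + 12.9148 + 3.4545) = 67.4253 / 46.6996 = 1.44381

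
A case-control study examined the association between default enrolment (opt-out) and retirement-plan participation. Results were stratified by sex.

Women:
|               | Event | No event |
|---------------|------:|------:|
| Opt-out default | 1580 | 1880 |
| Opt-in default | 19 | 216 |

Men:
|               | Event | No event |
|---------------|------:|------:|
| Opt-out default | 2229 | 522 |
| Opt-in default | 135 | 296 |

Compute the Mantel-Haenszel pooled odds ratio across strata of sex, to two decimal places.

OR_MH = Σ(aᵢdᵢ/nᵢ) / Σ(bᵢcᵢ/nᵢ), where nᵢ is the stratum total.
Stratum 1 (Women): n = 3695; a·d/n = 1580·216/3695 = 92.3627; b·c/n = 1880·19/3695 = 9.6671
Stratum 2 (Men): n = 3182; a·d/n = 2229·296/3182 = 207.3488; b·c/n = 522·135/3182 = 22.1464
OR_MH = (92.3627 + 207.3488) / (9.6671 + 22.1464) = 299.7115 / 31.8136 = 9.42087

9.42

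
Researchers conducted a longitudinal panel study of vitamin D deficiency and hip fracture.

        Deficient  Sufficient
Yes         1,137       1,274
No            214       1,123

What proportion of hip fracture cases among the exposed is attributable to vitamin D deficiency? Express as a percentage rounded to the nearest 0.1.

Reading the table with exposure as columns: a = 1137 (Deficient, case), b = 214 (Deficient, non-case), c = 1274 (Sufficient, case), d = 1123.
Risk in exposed = 1137/1351 = 0.84160; risk in unexposed = 1274/2397 = 0.53150.
RR = 0.84160/0.53150 = 1.58345
AR% = (RR − 1)/RR × 100 = (1.58345 − 1)/1.58345 × 100 = 36.8467%

36.8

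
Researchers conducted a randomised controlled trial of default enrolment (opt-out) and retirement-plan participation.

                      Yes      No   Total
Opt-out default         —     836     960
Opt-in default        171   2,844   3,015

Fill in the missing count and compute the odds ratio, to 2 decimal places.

The missing cell is in the exposed row: 960 − 836 = 124.
So a = 124, b = 836, c = 171, d = 2844.
OR = (a·d)/(b·c) = (124 × 2844) / (836 × 171) = 352656 / 142956 = 2.46688

2.47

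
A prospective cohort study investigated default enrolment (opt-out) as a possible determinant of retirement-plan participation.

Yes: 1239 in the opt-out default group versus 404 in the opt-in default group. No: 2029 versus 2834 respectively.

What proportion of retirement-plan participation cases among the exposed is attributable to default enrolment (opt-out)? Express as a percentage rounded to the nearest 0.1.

From the description: a = 1239, b = 2029, c = 404, d = 2834.
Risk in exposed = 1239/3268 = 0.37913; risk in unexposed = 404/3238 = 0.12477.
RR = 0.37913/0.12477 = 3.03868
AR% = (RR − 1)/RR × 100 = (3.03868 − 1)/3.03868 × 100 = 67.0910%

67.1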